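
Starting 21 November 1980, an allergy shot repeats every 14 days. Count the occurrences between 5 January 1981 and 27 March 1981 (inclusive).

6

Occurrences land 14·i days after 21 November 1980 for i = 0, 1, 2, …
5 January 1981 is 45 days after the start; 45 ÷ 14 = 3 remainder 3; since the remainder is 3, round up to i = 4. First occurrence in the window: #5 on 16 January 1981 (4×14 = 56 days in).
27 March 1981 is 126 days after the start; 126 ÷ 14 = 9 remainder 0. Last occurrence in the window: #10 on 27 March 1981.
Occurrences #5 through #10: 6 in total.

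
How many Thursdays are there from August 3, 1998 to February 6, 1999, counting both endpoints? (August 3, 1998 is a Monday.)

August 3, 1998 is a Monday; the first Thursday on or after it is August 6, 1998 (3 days later).
From August 6, 1998 to February 6, 1999: 25 + 30 + 31 + 30 + 31 + 31 + 6 = 184 days (rest of August, September, October, November, December, January, February).
184 ÷ 7 = 26 full weeks with remainder 2, so 26 more Thursdays after the first → 27.

27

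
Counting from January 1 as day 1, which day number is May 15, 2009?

Days in months before May: 31 + 28 + 31 + 30 = 120.
Plus 15 days into May → day 135.

135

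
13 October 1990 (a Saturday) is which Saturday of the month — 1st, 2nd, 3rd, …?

2nd

Day 13 falls in week ⌈13/7⌉ of the month.
Days 1–7 hold the 1st Saturday, 8–14 the 2nd, 15–21 the 3rd, 22–28 the 4th, 29–31 the 5th.
13 is in the range for the 2nd.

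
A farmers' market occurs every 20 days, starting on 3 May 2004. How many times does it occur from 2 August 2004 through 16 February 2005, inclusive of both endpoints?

10

Occurrences land 20·i days after 3 May 2004 for i = 0, 1, 2, …
2 August 2004 is 91 days after the start; 91 ÷ 20 = 4 remainder 11; since the remainder is 11, round up to i = 5. First occurrence in the window: #6 on 11 August 2004 (5×20 = 100 days in).
16 February 2005 is 289 days after the start; 289 ÷ 20 = 14 remainder 9. Last occurrence in the window: #15 on 7 February 2005.
Occurrences #6 through #15: 10 in total.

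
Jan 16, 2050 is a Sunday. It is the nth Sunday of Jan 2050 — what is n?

3rd

Day 16 falls in week ⌈16/7⌉ of the month.
Days 1–7 hold the 1st Sunday, 8–14 the 2nd, 15–21 the 3rd, 22–28 the 4th, 29–31 the 5th.
16 is in the range for the 3rd.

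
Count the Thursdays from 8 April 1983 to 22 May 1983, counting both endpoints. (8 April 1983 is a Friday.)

8 April 1983 is a Friday; the first Thursday on or after it is 14 April 1983 (6 days later).
From 14 April 1983 to 22 May 1983: 16 + 22 = 38 days (rest of April, May).
38 ÷ 7 = 5 full weeks with remainder 3, so 5 more Thursdays after the first → 6.

6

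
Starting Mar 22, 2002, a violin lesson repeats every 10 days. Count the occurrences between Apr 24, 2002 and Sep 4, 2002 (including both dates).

Occurrences land 10·i days after Mar 22, 2002 for i = 0, 1, 2, …
Apr 24, 2002 is 33 days after the start; 33 ÷ 10 = 3 remainder 3; since the remainder is 3, round up to i = 4. First occurrence in the window: #5 on May 1, 2002 (4×10 = 40 days in).
Sep 4, 2002 is 166 days after the start; 166 ÷ 10 = 16 remainder 6. Last occurrence in the window: #17 on Aug 29, 2002.
Occurrences #5 through #17: 13 in total.

13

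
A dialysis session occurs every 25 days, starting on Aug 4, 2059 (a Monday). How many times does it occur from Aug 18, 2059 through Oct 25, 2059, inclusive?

3

Occurrences land 25·i days after Aug 4, 2059 for i = 0, 1, 2, …
Aug 18, 2059 is 14 days after the start; 14 ÷ 25 = 0 remainder 14; since the remainder is 14, round up to i = 1. First occurrence in the window: #2 on Aug 29, 2059 (1×25 = 25 days in).
Oct 25, 2059 is 82 days after the start; 82 ÷ 25 = 3 remainder 7. Last occurrence in the window: #4 on Oct 18, 2059.
Occurrences #2 through #4: 3 in total.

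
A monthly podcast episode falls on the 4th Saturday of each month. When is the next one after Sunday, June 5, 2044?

June 2044 starts on a Wednesday; its first Saturday is the 4th, so the 4th Saturday is the 25th — June 25, 2044.
June 25, 2044 is after June 5, 2044, so that is the next one.

June 25, 2044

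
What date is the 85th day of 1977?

Jan has 31 days (85 − 31 = 54 remain).
Feb has 28 days (54 − 28 = 26 remain).
26 into Mar → Mar 26.

Mar 26, 1977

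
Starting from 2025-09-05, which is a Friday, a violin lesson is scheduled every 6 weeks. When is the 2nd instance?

The 2nd occurrence is 1 interval after the first: 1 × 42 = 42 days after 2025-09-05.
September has 30 days — 25 days to the end of September leaves 17.
17 days into October → 2025-10-17.

2025-10-17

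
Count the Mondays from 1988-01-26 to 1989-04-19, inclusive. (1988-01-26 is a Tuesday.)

1988-01-26 is a Tuesday; the first Monday on or after it is 1988-02-01 (6 days later).
From 1988-02-01 to 1989-04-19: 334 + 109 = 443 days (rest of 1988, to 1989-04-19 in 1989).
443 ÷ 7 = 63 full weeks with remainder 2, so 63 more Mondays after the first → 64.

64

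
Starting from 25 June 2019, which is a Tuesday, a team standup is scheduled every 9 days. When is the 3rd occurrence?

The 3rd occurrence is 2 intervals after the first: 2 × 9 = 18 days after 25 June 2019.
June has 30 days — 5 days to the end of June leaves 13.
13 days into July → 13 July 2019.

13 July 2019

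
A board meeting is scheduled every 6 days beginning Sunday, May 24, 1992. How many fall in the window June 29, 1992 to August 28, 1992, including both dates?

Occurrences land 6·i days after May 24, 1992 for i = 0, 1, 2, …
June 29, 1992 is 36 days after the start; 36 ÷ 6 = 6 remainder 0. First occurrence in the window: #7 on June 29, 1992 (6×6 = 36 days in).
August 28, 1992 is 96 days after the start; 96 ÷ 6 = 16 remainder 0. Last occurrence in the window: #17 on August 28, 1992.
Occurrences #7 through #17: 11 in total.

11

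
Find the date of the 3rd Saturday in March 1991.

March 1991 begins on a Friday, so the first Saturday is March 2 (1 day later).
The 3rd Saturday is 2 weeks later: 2 + 14 = 16.

1991-03-16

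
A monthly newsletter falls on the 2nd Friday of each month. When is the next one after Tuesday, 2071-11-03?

November 2071 starts on a Sunday; its first Friday is the 6th, so the 2nd Friday is the 13th — 2071-11-13.
2071-11-13 is after 2071-11-03, so that is the next one.

2071-11-13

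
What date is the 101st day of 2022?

Jan has 31 days (101 − 31 = 70 remain).
Feb has 28 days (70 − 28 = 42 remain).
Mar has 31 days (42 − 31 = 11 remain).
11 into Apr → Apr 11.

Apr 11, 2022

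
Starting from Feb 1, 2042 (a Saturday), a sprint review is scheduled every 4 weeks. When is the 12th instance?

The 12th occurrence is 11 intervals after the first: 11 × 28 = 308 days after Feb 1, 2042.
Feb has 28 days — 27 days to the end of Feb leaves 281.
Mar has 31 days (250 left).
Apr has 30 days (220 left).
May has 31 days (189 left).
Jun has 30 days (159 left).
Jul has 31 days (128 left).
Aug has 31 days (97 left).
Sep has 30 days (67 left).
Oct has 31 days (36 left).
Nov has 30 days (6 left).
6 days into Dec → Dec 6, 2042.

Dec 6, 2042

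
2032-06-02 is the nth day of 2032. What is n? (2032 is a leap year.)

Days in months before June: 31 + 29 + 31 + 30 + 31 = 152.
Plus 2 days into June → day 154.

154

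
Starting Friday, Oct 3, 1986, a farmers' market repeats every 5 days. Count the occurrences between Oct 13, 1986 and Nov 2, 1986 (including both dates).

Occurrences land 5·i days after Oct 3, 1986 for i = 0, 1, 2, …
Oct 13, 1986 is 10 days after the start; 10 ÷ 5 = 2 remainder 0. First occurrence in the window: #3 on Oct 13, 1986 (2×5 = 10 days in).
Nov 2, 1986 is 30 days after the start; 30 ÷ 5 = 6 remainder 0. Last occurrence in the window: #7 on Nov 2, 1986.
Occurrences #3 through #7: 5 in total.

5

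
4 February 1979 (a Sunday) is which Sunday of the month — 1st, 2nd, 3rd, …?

Day 4 falls in week ⌈4/7⌉ of the month.
Days 1–7 hold the 1st Sunday, 8–14 the 2nd, 15–21 the 3rd, 22–28 the 4th, 29–31 the 5th.
4 is in the range for the 1st.

1st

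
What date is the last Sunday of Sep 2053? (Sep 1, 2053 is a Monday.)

Sep 2053 begins on a Monday, so the first Sunday is Sep 7 (6 days later).
Sep 2053 has 30 days. Adding weeks: 7, 14, 21, 28 — the last one ≤ 30 is the 28th.

Sep 28, 2053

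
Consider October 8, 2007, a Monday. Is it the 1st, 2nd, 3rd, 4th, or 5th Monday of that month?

2nd

Day 8 falls in week ⌈8/7⌉ of the month.
Days 1–7 hold the 1st Monday, 8–14 the 2nd, 15–21 the 3rd, 22–28 the 4th, 29–31 the 5th.
8 is in the range for the 2nd.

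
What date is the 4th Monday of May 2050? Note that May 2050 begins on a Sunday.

23 May 2050

May 2050 begins on a Sunday, so the first Monday is May 2 (1 day later).
The 4th Monday is 3 weeks later: 2 + 21 = 23.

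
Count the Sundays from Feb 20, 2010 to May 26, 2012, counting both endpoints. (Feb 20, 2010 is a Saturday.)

Feb 20, 2010 is a Saturday; the first Sunday on or after it is Feb 21, 2010 (1 day later).
From Feb 21, 2010 to May 26, 2012: 313 + 365 + 147 = 825 days (rest of 2010, 2011, to May 26, 2012 in 2012).
825 ÷ 7 = 117 full weeks with remainder 6, so 117 more Sundays after the first → 118.

118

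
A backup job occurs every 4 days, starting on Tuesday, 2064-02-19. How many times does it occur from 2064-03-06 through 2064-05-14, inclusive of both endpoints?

Occurrences land 4·i days after 2064-02-19 for i = 0, 1, 2, …
2064-03-06 is 16 days after the start; 16 ÷ 4 = 4 remainder 0. First occurrence in the window: #5 on 2064-03-06 (4×4 = 16 days in).
2064-05-14 is 85 days after the start; 85 ÷ 4 = 21 remainder 1. Last occurrence in the window: #22 on 2064-05-13.
Occurrences #5 through #22: 18 in total.

18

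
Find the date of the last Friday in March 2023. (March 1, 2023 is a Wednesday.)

March 31, 2023

March 2023 begins on a Wednesday, so the first Friday is March 3 (2 days later).
March 2023 has 31 days. Adding weeks: 3, 10, 17, 24, 31 — the last one ≤ 31 is the 31st.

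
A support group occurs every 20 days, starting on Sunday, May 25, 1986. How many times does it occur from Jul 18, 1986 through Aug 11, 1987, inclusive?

Occurrences land 20·i days after May 25, 1986 for i = 0, 1, 2, …
Jul 18, 1986 is 54 days after the start; 54 ÷ 20 = 2 remainder 14; since the remainder is 14, round up to i = 3. First occurrence in the window: #4 on Jul 24, 1986 (3×20 = 60 days in).
Aug 11, 1987 is 443 days after the start; 443 ÷ 20 = 22 remainder 3. Last occurrence in the window: #23 on Aug 8, 1987.
Occurrences #4 through #23: 20 in total.

20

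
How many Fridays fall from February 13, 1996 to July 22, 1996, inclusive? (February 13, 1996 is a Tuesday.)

23

February 13, 1996 is a Tuesday; the first Friday on or after it is February 16, 1996 (3 days later).
From February 16, 1996 to July 22, 1996: 13 + 31 + 30 + 31 + 30 + 22 = 157 days (rest of February, March, April, May, June, July).
157 ÷ 7 = 22 full weeks with remainder 3, so 22 more Fridays after the first → 23.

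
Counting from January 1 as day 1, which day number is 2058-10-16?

289

Days in months before October: 31 + 28 + 31 + 30 + 31 + 30 + 31 + 31 + 30 = 273.
Plus 16 days into October → day 289.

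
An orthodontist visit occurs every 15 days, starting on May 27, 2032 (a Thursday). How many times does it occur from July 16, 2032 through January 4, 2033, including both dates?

Occurrences land 15·i days after May 27, 2032 for i = 0, 1, 2, …
July 16, 2032 is 50 days after the start; 50 ÷ 15 = 3 remainder 5; since the remainder is 5, round up to i = 4. First occurrence in the window: #5 on July 26, 2032 (4×15 = 60 days in).
January 4, 2033 is 222 days after the start; 222 ÷ 15 = 14 remainder 12. Last occurrence in the window: #15 on December 23, 2032.
Occurrences #5 through #15: 11 in total.

11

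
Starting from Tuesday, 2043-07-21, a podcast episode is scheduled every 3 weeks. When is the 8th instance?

2043-12-15

The 8th occurrence is 7 intervals after the first: 7 × 21 = 147 days after 2043-07-21.
July has 31 days — 10 days to the end of July leaves 137.
August has 31 days (106 left).
September has 30 days (76 left).
October has 31 days (45 left).
November has 30 days (15 left).
15 days into December → 2043-12-15.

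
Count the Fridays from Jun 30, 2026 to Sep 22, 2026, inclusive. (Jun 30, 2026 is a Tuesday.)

Jun 30, 2026 is a Tuesday; the first Friday on or after it is Jul 3, 2026 (3 days later).
From Jul 3, 2026 to Sep 22, 2026: 28 + 31 + 22 = 81 days (rest of Jul, Aug, Sep).
81 ÷ 7 = 11 full weeks with remainder 4, so 11 more Fridays after the first → 12.

12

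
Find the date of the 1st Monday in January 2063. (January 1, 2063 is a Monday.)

January 2063 begins on a Monday, so the first Monday is January 1.

2063-01-01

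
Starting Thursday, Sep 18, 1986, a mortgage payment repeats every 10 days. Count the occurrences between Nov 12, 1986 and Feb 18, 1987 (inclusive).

10

Occurrences land 10·i days after Sep 18, 1986 for i = 0, 1, 2, …
Nov 12, 1986 is 55 days after the start; 55 ÷ 10 = 5 remainder 5; since the remainder is 5, round up to i = 6. First occurrence in the window: #7 on Nov 17, 1986 (6×10 = 60 days in).
Feb 18, 1987 is 153 days after the start; 153 ÷ 10 = 15 remainder 3. Last occurrence in the window: #16 on Feb 15, 1987.
Occurrences #7 through #16: 10 in total.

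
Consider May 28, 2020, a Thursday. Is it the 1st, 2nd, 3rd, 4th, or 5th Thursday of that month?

Day 28 falls in week ⌈28/7⌉ of the month.
Days 1–7 hold the 1st Thursday, 8–14 the 2nd, 15–21 the 3rd, 22–28 the 4th, 29–31 the 5th.
28 is in the range for the 4th.

4th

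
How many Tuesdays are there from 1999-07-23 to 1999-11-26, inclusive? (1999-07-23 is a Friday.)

1999-07-23 is a Friday; the first Tuesday on or after it is 1999-07-27 (4 days later).
From 1999-07-27 to 1999-11-26: 4 + 31 + 30 + 31 + 26 = 122 days (rest of July, August, September, October, November).
122 ÷ 7 = 17 full weeks with remainder 3, so 17 more Tuesdays after the first → 18.

18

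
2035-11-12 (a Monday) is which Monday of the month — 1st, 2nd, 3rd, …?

2nd

Day 12 falls in week ⌈12/7⌉ of the month.
Days 1–7 hold the 1st Monday, 8–14 the 2nd, 15–21 the 3rd, 22–28 the 4th, 29–31 the 5th.
12 is in the range for the 2nd.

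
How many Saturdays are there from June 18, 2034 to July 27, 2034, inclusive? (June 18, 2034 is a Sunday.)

June 18, 2034 is a Sunday; the first Saturday on or after it is June 24, 2034 (6 days later).
From June 24, 2034 to July 27, 2034: 6 + 27 = 33 days (rest of June, July).
33 ÷ 7 = 4 full weeks with remainder 5, so 4 more Saturdays after the first → 5.

5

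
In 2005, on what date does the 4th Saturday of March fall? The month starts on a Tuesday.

March 2005 begins on a Tuesday, so the first Saturday is March 5 (4 days later).
The 4th Saturday is 3 weeks later: 5 + 21 = 26.

2005-03-26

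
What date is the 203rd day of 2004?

July 21, 2004

January has 31 days (203 − 31 = 172 remain).
February has 29 days (172 − 29 = 143 remain).
March has 31 days (143 − 31 = 112 remain).
April has 30 days (112 − 30 = 82 remain).
May has 31 days (82 − 31 = 51 remain).
June has 30 days (51 − 30 = 21 remain).
21 into July → July 21.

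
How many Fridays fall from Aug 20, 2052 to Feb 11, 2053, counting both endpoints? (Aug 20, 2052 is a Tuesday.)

25

Aug 20, 2052 is a Tuesday; the first Friday on or after it is Aug 23, 2052 (3 days later).
From Aug 23, 2052 to Feb 11, 2053: 8 + 30 + 31 + 30 + 31 + 31 + 11 = 172 days (rest of Aug, Sep, Oct, Nov, Dec, Jan, Feb).
172 ÷ 7 = 24 full weeks with remainder 4, so 24 more Fridays after the first → 25.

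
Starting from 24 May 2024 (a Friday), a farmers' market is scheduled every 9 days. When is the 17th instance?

15 October 2024

The 17th occurrence is 16 intervals after the first: 16 × 9 = 144 days after 24 May 2024.
May has 31 days — 7 days to the end of May leaves 137.
June has 30 days (107 left).
July has 31 days (76 left).
August has 31 days (45 left).
September has 30 days (15 left).
15 days into October → 15 October 2024.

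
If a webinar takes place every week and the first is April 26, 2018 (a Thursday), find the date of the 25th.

The 25th occurrence is 24 intervals after the first: 24 × 7 = 168 days after April 26, 2018.
April has 30 days — 4 days to the end of April leaves 164.
May has 31 days (133 left).
June has 30 days (103 left).
July has 31 days (72 left).
August has 31 days (41 left).
September has 30 days (11 left).
11 days into October → October 11, 2018.

October 11, 2018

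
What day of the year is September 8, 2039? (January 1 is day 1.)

251

Days in months before September: 31 + 28 + 31 + 30 + 31 + 30 + 31 + 31 = 243.
Plus 8 days into September → day 251.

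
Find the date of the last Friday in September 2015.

25 September 2015

September 2015 begins on a Tuesday, so the first Friday is September 4 (3 days later).
September 2015 has 30 days. Adding weeks: 4, 11, 18, 25 — the last one ≤ 30 is the 25th.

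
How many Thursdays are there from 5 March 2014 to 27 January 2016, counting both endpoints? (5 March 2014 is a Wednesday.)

99

5 March 2014 is a Wednesday; the first Thursday on or after it is 6 March 2014 (1 day later).
From 6 March 2014 to 27 January 2016: 300 + 365 + 27 = 692 days (rest of 2014, 2015, to 27 January 2016 in 2016).
692 ÷ 7 = 98 full weeks with remainder 6, so 98 more Thursdays after the first → 99.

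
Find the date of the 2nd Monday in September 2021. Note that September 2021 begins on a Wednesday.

September 2021 begins on a Wednesday, so the first Monday is September 6 (5 days later).
The 2nd Monday is 1 weeks later: 6 + 7 = 13.

2021-09-13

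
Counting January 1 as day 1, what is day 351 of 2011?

Jan has 31 days (351 − 31 = 320 remain).
Feb has 28 days (320 − 28 = 292 remain).
Mar has 31 days (292 − 31 = 261 remain).
Apr has 30 days (261 − 30 = 231 remain).
May has 31 days (231 − 31 = 200 remain).
Jun has 30 days (200 − 30 = 170 remain).
Jul has 31 days (170 − 31 = 139 remain).
Aug has 31 days (139 − 31 = 108 remain).
Sep has 30 days (108 − 30 = 78 remain).
Oct has 31 days (78 − 31 = 47 remain).
Nov has 30 days (47 − 30 = 17 remain).
17 into Dec → Dec 17.

Dec 17, 2011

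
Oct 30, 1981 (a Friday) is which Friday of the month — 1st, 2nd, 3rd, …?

Day 30 falls in week ⌈30/7⌉ of the month.
Days 1–7 hold the 1st Friday, 8–14 the 2nd, 15–21 the 3rd, 22–28 the 4th, 29–31 the 5th.
30 is in the range for the 5th.

5th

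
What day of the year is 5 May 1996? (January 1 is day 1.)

Days in months before May: 31 + 29 + 31 + 30 = 121.
Plus 5 days into May → day 126.

126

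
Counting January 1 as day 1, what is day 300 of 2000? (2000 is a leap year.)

26 October 2000

January has 31 days (300 − 31 = 269 remain).
February has 29 days (269 − 29 = 240 remain).
March has 31 days (240 − 31 = 209 remain).
April has 30 days (209 − 30 = 179 remain).
May has 31 days (179 − 31 = 148 remain).
June has 30 days (148 − 30 = 118 remain).
July has 31 days (118 − 31 = 87 remain).
August has 31 days (87 − 31 = 56 remain).
September has 30 days (56 − 30 = 26 remain).
26 into October → October 26.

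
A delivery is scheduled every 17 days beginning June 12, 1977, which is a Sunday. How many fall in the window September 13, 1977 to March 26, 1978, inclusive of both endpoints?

Occurrences land 17·i days after June 12, 1977 for i = 0, 1, 2, …
September 13, 1977 is 93 days after the start; 93 ÷ 17 = 5 remainder 8; since the remainder is 8, round up to i = 6. First occurrence in the window: #7 on September 22, 1977 (6×17 = 102 days in).
March 26, 1978 is 287 days after the start; 287 ÷ 17 = 16 remainder 15. Last occurrence in the window: #17 on March 11, 1978.
Occurrences #7 through #17: 11 in total.

11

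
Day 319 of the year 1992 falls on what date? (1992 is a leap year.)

14 November 1992

January has 31 days (319 − 31 = 288 remain).
February has 29 days (288 − 29 = 259 remain).
March has 31 days (259 − 31 = 228 remain).
April has 30 days (228 − 30 = 198 remain).
May has 31 days (198 − 31 = 167 remain).
June has 30 days (167 − 30 = 137 remain).
July has 31 days (137 − 31 = 106 remain).
August has 31 days (106 − 31 = 75 remain).
September has 30 days (75 − 30 = 45 remain).
October has 31 days (45 − 31 = 14 remain).
14 into November → November 14.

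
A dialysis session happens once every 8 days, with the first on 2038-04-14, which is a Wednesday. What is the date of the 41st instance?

2039-02-28

The 41st occurrence is 40 intervals after the first: 40 × 8 = 320 days after 2038-04-14.
April has 30 days — 16 days to the end of April leaves 304.
May has 31 days (273 left).
June has 30 days (243 left).
July has 31 days (212 left).
August has 31 days (181 left).
September has 30 days (151 left).
October has 31 days (120 left).
November has 30 days (90 left).
December has 31 days (59 left).
January has 31 days (28 left).
28 days into February → 2039-02-28.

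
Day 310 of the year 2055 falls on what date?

Jan has 31 days (310 − 31 = 279 remain).
Feb has 28 days (279 − 28 = 251 remain).
Mar has 31 days (251 − 31 = 220 remain).
Apr has 30 days (220 − 30 = 190 remain).
May has 31 days (190 − 31 = 159 remain).
Jun has 30 days (159 − 30 = 129 remain).
Jul has 31 days (129 − 31 = 98 remain).
Aug has 31 days (98 − 31 = 67 remain).
Sep has 30 days (67 − 30 = 37 remain).
Oct has 31 days (37 − 31 = 6 remain).
6 into Nov → Nov 6.

Nov 6, 2055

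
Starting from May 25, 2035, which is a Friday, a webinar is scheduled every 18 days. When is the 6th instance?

The 6th occurrence is 5 intervals after the first: 5 × 18 = 90 days after May 25, 2035.
May has 31 days — 6 days to the end of May leaves 84.
June has 30 days (54 left).
July has 31 days (23 left).
23 days into August → August 23, 2035.

August 23, 2035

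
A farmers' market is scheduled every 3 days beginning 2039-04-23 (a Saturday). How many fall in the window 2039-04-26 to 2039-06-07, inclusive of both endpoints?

Occurrences land 3·i days after 2039-04-23 for i = 0, 1, 2, …
2039-04-26 is 3 days after the start; 3 ÷ 3 = 1 remainder 0. First occurrence in the window: #2 on 2039-04-26 (1×3 = 3 days in).
2039-06-07 is 45 days after the start; 45 ÷ 3 = 15 remainder 0. Last occurrence in the window: #16 on 2039-06-07.
Occurrences #2 through #16: 15 in total.

15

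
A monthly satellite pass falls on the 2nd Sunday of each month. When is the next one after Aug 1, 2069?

Aug 2069 starts on a Thursday; its first Sunday is the 4th, so the 2nd Sunday is the 11th — Aug 11, 2069.
Aug 11, 2069 is after Aug 1, 2069, so that is the next one.

Aug 11, 2069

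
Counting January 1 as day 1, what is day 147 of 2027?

2027-05-27

January has 31 days (147 − 31 = 116 remain).
February has 28 days (116 − 28 = 88 remain).
March has 31 days (88 − 31 = 57 remain).
April has 30 days (57 − 30 = 27 remain).
27 into May → May 27.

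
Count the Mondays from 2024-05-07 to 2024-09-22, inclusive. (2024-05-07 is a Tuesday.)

2024-05-07 is a Tuesday; the first Monday on or after it is 2024-05-13 (6 days later).
From 2024-05-13 to 2024-09-22: 18 + 30 + 31 + 31 + 22 = 132 days (rest of May, June, July, August, September).
132 ÷ 7 = 18 full weeks with remainder 6, so 18 more Mondays after the first → 19.

19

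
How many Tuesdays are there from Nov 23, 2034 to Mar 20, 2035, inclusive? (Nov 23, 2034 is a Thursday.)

Nov 23, 2034 is a Thursday; the first Tuesday on or after it is Nov 28, 2034 (5 days later).
From Nov 28, 2034 to Mar 20, 2035: 2 + 31 + 31 + 28 + 20 = 112 days (rest of Nov, Dec, Jan, Feb, Mar).
112 ÷ 7 = 16 full weeks with remainder 0, so 16 more Tuesdays after the first → 17.

17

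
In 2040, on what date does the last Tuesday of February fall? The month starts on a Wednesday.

February 2040 begins on a Wednesday, so the first Tuesday is February 7 (6 days later).
February 2040 has 29 days. Adding weeks: 7, 14, 21, 28 — the last one ≤ 29 is the 28th.

28 February 2040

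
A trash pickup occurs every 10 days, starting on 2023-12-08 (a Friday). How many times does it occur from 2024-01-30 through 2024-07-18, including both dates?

Occurrences land 10·i days after 2023-12-08 for i = 0, 1, 2, …
2024-01-30 is 53 days after the start; 53 ÷ 10 = 5 remainder 3; since the remainder is 3, round up to i = 6. First occurrence in the window: #7 on 2024-02-06 (6×10 = 60 days in).
2024-07-18 is 223 days after the start; 223 ÷ 10 = 22 remainder 3. Last occurrence in the window: #23 on 2024-07-15.
Occurrences #7 through #23: 17 in total.

17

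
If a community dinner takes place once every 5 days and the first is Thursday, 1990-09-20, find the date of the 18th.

The 18th occurrence is 17 intervals after the first: 17 × 5 = 85 days after 1990-09-20.
September has 30 days — 10 days to the end of September leaves 75.
October has 31 days (44 left).
November has 30 days (14 left).
14 days into December → 1990-12-14.

1990-12-14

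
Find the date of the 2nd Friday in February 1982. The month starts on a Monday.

February 12, 1982

February 1982 begins on a Monday, so the first Friday is February 5 (4 days later).
The 2nd Friday is 1 weeks later: 5 + 7 = 12.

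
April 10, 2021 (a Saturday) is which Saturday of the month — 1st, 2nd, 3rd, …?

2nd

Day 10 falls in week ⌈10/7⌉ of the month.
Days 1–7 hold the 1st Saturday, 8–14 the 2nd, 15–21 the 3rd, 22–28 the 4th, 29–31 the 5th.
10 is in the range for the 2nd.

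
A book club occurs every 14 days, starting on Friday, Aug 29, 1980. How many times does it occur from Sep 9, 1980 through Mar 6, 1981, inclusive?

13

Occurrences land 14·i days after Aug 29, 1980 for i = 0, 1, 2, …
Sep 9, 1980 is 11 days after the start; 11 ÷ 14 = 0 remainder 11; since the remainder is 11, round up to i = 1. First occurrence in the window: #2 on Sep 12, 1980 (1×14 = 14 days in).
Mar 6, 1981 is 189 days after the start; 189 ÷ 14 = 13 remainder 7. Last occurrence in the window: #14 on Feb 27, 1981.
Occurrences #2 through #14: 13 in total.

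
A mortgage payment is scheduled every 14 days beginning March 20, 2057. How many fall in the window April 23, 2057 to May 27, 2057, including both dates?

2

Occurrences land 14·i days after March 20, 2057 for i = 0, 1, 2, …
April 23, 2057 is 34 days after the start; 34 ÷ 14 = 2 remainder 6; since the remainder is 6, round up to i = 3. First occurrence in the window: #4 on May 1, 2057 (3×14 = 42 days in).
May 27, 2057 is 68 days after the start; 68 ÷ 14 = 4 remainder 12. Last occurrence in the window: #5 on May 15, 2057.
Occurrences #4 through #5: 2 in total.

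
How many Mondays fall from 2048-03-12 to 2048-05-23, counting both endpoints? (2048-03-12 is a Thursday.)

10

2048-03-12 is a Thursday; the first Monday on or after it is 2048-03-16 (4 days later).
From 2048-03-16 to 2048-05-23: 15 + 30 + 23 = 68 days (rest of March, April, May).
68 ÷ 7 = 9 full weeks with remainder 5, so 9 more Mondays after the first → 10.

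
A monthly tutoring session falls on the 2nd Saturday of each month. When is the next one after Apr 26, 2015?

Apr 2015 starts on a Wednesday; its first Saturday is the 4th, so the 2nd Saturday is the 11th — Apr 11, 2015.
That is not after Apr 26, 2015, so look at May 2015.
May 2015 starts on a Friday; its first Saturday is the 2nd, so the 2nd Saturday is the 9th — May 9, 2015.

May 9, 2015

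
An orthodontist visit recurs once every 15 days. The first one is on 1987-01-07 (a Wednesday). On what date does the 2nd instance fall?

The 2nd occurrence is 1 interval after the first: 1 × 15 = 15 days after 1987-01-07.
15 days later is 1987-01-22.

1987-01-22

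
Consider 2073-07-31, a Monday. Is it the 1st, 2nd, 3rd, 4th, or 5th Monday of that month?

5th

Day 31 falls in week ⌈31/7⌉ of the month.
Days 1–7 hold the 1st Monday, 8–14 the 2nd, 15–21 the 3rd, 22–28 the 4th, 29–31 the 5th.
31 is in the range for the 5th.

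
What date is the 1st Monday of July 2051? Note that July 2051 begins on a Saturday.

2051-07-03

July 2051 begins on a Saturday, so the first Monday is July 3 (2 days later).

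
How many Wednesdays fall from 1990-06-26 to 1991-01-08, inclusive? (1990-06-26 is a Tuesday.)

28

1990-06-26 is a Tuesday; the first Wednesday on or after it is 1990-06-27 (1 day later).
From 1990-06-27 to 1991-01-08: 3 + 31 + 31 + 30 + 31 + 30 + 31 + 8 = 195 days (rest of June, July, August, September, October, November, December, January).
195 ÷ 7 = 27 full weeks with remainder 6, so 27 more Wednesdays after the first → 28.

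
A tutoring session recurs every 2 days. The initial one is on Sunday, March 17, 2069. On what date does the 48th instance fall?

June 19, 2069

The 48th occurrence is 47 intervals after the first: 47 × 2 = 94 days after March 17, 2069.
March has 31 days — 14 days to the end of March leaves 80.
April has 30 days (50 left).
May has 31 days (19 left).
19 days into June → June 19, 2069.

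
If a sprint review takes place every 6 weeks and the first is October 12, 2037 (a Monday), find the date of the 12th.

The 12th occurrence is 11 intervals after the first: 11 × 42 = 462 days after October 12, 2037.
October has 31 days — 19 days to the end of October leaves 443.
From end of October to end of 2037 is 61 days (382 left).
2038 has 365 days (17 left).
17 days into January → January 17, 2039.

January 17, 2039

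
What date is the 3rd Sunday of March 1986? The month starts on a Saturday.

March 1986 begins on a Saturday, so the first Sunday is March 2 (1 day later).
The 3rd Sunday is 2 weeks later: 2 + 14 = 16.

16 March 1986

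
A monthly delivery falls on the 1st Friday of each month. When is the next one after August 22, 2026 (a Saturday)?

September 4, 2026

August 2026 starts on a Saturday, so its 1st Friday is August 7, 2026 (6 days in).
That is not after August 22, 2026, so look at September 2026.
September 2026 starts on a Tuesday, so its 1st Friday is September 4, 2026 (3 days in).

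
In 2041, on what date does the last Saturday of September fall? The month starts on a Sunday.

28 September 2041

September 2041 begins on a Sunday, so the first Saturday is September 7 (6 days later).
September 2041 has 30 days. Adding weeks: 7, 14, 21, 28 — the last one ≤ 30 is the 28th.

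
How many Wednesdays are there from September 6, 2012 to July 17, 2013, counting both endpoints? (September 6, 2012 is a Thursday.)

September 6, 2012 is a Thursday; the first Wednesday on or after it is September 12, 2012 (6 days later).
From September 12, 2012 to July 17, 2013: 18 + 31 + 30 + 31 + 31 + 28 + 31 + 30 + 31 + 30 + 17 = 308 days (rest of September, October, November, December, January, February, March, April, May, June, July).
308 ÷ 7 = 44 full weeks with remainder 0, so 44 more Wednesdays after the first → 45.

45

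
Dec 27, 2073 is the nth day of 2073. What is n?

361

Days in months before Dec: 31 + 28 + 31 + 30 + 31 + 30 + 31 + 31 + 30 + 31 + 30 = 334.
Plus 27 days into Dec → day 361.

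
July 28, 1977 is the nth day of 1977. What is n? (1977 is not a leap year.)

Days in months before July: 31 + 28 + 31 + 30 + 31 + 30 = 181.
Plus 28 days into July → day 209.

209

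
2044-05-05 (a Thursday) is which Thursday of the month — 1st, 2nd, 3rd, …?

Day 5 falls in week ⌈5/7⌉ of the month.
Days 1–7 hold the 1st Thursday, 8–14 the 2nd, 15–21 the 3rd, 22–28 the 4th, 29–31 the 5th.
5 is in the range for the 1st.

1st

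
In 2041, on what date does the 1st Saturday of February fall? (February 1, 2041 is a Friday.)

February 2, 2041

February 2041 begins on a Friday, so the first Saturday is February 2 (1 day later).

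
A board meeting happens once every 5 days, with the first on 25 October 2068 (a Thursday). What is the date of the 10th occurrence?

9 December 2068

The 10th occurrence is 9 intervals after the first: 9 × 5 = 45 days after 25 October 2068.
October has 31 days — 6 days to the end of October leaves 39.
November has 30 days (9 left).
9 days into December → 9 December 2068.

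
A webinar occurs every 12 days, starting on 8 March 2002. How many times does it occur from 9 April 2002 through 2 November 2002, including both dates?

Occurrences land 12·i days after 8 March 2002 for i = 0, 1, 2, …
9 April 2002 is 32 days after the start; 32 ÷ 12 = 2 remainder 8; since the remainder is 8, round up to i = 3. First occurrence in the window: #4 on 13 April 2002 (3×12 = 36 days in).
2 November 2002 is 239 days after the start; 239 ÷ 12 = 19 remainder 11. Last occurrence in the window: #20 on 22 October 2002.
Occurrences #4 through #20: 17 in total.

17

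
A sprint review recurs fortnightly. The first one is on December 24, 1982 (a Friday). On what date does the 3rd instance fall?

The 3rd occurrence is 2 intervals after the first: 2 × 14 = 28 days after December 24, 1982.
December has 31 days — 7 days to the end of December leaves 21.
21 days into January → January 21, 1983.

January 21, 1983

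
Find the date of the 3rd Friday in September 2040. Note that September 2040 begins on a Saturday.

September 2040 begins on a Saturday, so the first Friday is September 7 (6 days later).
The 3rd Friday is 2 weeks later: 7 + 14 = 21.

September 21, 2040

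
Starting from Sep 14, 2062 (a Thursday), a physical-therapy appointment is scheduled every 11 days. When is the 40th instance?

Nov 17, 2063

The 40th occurrence is 39 intervals after the first: 39 × 11 = 429 days after Sep 14, 2062.
Sep has 30 days — 16 days to the end of Sep leaves 413.
From end of Sep to end of 2062 is 92 days (321 left).
Jan has 31 days (290 left).
Feb has 28 days (262 left).
Mar has 31 days (231 left).
Apr has 30 days (201 left).
May has 31 days (170 left).
Jun has 30 days (140 left).
Jul has 31 days (109 left).
Aug has 31 days (78 left).
Sep has 30 days (48 left).
Oct has 31 days (17 left).
17 days into Nov → Nov 17, 2063.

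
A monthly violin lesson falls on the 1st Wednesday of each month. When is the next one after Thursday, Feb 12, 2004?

Feb 2004 starts on a Sunday, so its 1st Wednesday is Feb 4, 2004 (3 days in).
That is not after Feb 12, 2004, so look at Mar 2004.
Mar 2004 starts on a Monday, so its 1st Wednesday is Mar 3, 2004 (2 days in).

Mar 3, 2004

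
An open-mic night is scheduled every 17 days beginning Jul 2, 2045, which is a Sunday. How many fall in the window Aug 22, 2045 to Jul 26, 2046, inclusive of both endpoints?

20

Occurrences land 17·i days after Jul 2, 2045 for i = 0, 1, 2, …
Aug 22, 2045 is 51 days after the start; 51 ÷ 17 = 3 remainder 0. First occurrence in the window: #4 on Aug 22, 2045 (3×17 = 51 days in).
Jul 26, 2046 is 389 days after the start; 389 ÷ 17 = 22 remainder 15. Last occurrence in the window: #23 on Jul 11, 2046.
Occurrences #4 through #23: 20 in total.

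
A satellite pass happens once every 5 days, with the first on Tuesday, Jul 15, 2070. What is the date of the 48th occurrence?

The 48th occurrence is 47 intervals after the first: 47 × 5 = 235 days after Jul 15, 2070.
Jul has 31 days — 16 days to the end of Jul leaves 219.
Aug has 31 days (188 left).
Sep has 30 days (158 left).
Oct has 31 days (127 left).
Nov has 30 days (97 left).
Dec has 31 days (66 left).
Jan has 31 days (35 left).
Feb has 28 days (7 left).
7 days into Mar → Mar 7, 2071.

Mar 7, 2071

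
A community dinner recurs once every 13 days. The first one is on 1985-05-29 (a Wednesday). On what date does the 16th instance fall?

1985-12-10

The 16th occurrence is 15 intervals after the first: 15 × 13 = 195 days after 1985-05-29.
May has 31 days — 2 days to the end of May leaves 193.
June has 30 days (163 left).
July has 31 days (132 left).
August has 31 days (101 left).
September has 30 days (71 left).
October has 31 days (40 left).
November has 30 days (10 left).
10 days into December → 1985-12-10.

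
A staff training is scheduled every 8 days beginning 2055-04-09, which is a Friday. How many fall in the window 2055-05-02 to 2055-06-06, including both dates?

Occurrences land 8·i days after 2055-04-09 for i = 0, 1, 2, …
2055-05-02 is 23 days after the start; 23 ÷ 8 = 2 remainder 7; since the remainder is 7, round up to i = 3. First occurrence in the window: #4 on 2055-05-03 (3×8 = 24 days in).
2055-06-06 is 58 days after the start; 58 ÷ 8 = 7 remainder 2. Last occurrence in the window: #8 on 2055-06-04.
Occurrences #4 through #8: 5 in total.

5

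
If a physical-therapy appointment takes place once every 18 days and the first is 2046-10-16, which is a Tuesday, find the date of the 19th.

2047-09-05

The 19th occurrence is 18 intervals after the first: 18 × 18 = 324 days after 2046-10-16.
October has 31 days — 15 days to the end of October leaves 309.
November has 30 days (279 left).
December has 31 days (248 left).
January has 31 days (217 left).
February has 28 days (189 left).
March has 31 days (158 left).
April has 30 days (128 left).
May has 31 days (97 left).
June has 30 days (67 left).
July has 31 days (36 left).
August has 31 days (5 left).
5 days into September → 2047-09-05.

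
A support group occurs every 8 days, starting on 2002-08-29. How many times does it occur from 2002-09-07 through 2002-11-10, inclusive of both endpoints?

8

Occurrences land 8·i days after 2002-08-29 for i = 0, 1, 2, …
2002-09-07 is 9 days after the start; 9 ÷ 8 = 1 remainder 1; since the remainder is 1, round up to i = 2. First occurrence in the window: #3 on 2002-09-14 (2×8 = 16 days in).
2002-11-10 is 73 days after the start; 73 ÷ 8 = 9 remainder 1. Last occurrence in the window: #10 on 2002-11-09.
Occurrences #3 through #10: 8 in total.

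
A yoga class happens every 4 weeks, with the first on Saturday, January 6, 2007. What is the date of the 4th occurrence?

The 4th occurrence is 3 intervals after the first: 3 × 28 = 84 days after January 6, 2007.
January has 31 days — 25 days to the end of January leaves 59.
February has 28 days (31 left).
31 days into March → March 31, 2007.

March 31, 2007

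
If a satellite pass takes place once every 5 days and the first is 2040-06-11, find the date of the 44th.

2041-01-12

The 44th occurrence is 43 intervals after the first: 43 × 5 = 215 days after 2040-06-11.
June has 30 days — 19 days to the end of June leaves 196.
July has 31 days (165 left).
August has 31 days (134 left).
September has 30 days (104 left).
October has 31 days (73 left).
November has 30 days (43 left).
December has 31 days (12 left).
12 days into January → 2041-01-12.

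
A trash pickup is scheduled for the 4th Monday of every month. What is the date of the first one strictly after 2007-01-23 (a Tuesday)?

2007-02-26

January 2007 starts on a Monday; its first Monday is the 1st, so the 4th Monday is the 22nd — 2007-01-22.
That is not after 2007-01-23, so look at February 2007.
February 2007 starts on a Thursday; its first Monday is the 5th, so the 4th Monday is the 26th — 2007-02-26.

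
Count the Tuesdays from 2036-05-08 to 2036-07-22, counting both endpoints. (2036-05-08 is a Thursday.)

2036-05-08 is a Thursday; the first Tuesday on or after it is 2036-05-13 (5 days later).
From 2036-05-13 to 2036-07-22: 18 + 30 + 22 = 70 days (rest of May, June, July).
70 ÷ 7 = 10 full weeks with remainder 0, so 10 more Tuesdays after the first → 11.

11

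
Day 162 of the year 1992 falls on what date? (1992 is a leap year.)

January has 31 days (162 − 31 = 131 remain).
February has 29 days (131 − 29 = 102 remain).
March has 31 days (102 − 31 = 71 remain).
April has 30 days (71 − 30 = 41 remain).
May has 31 days (41 − 31 = 10 remain).
10 into June → June 10.

1992-06-10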